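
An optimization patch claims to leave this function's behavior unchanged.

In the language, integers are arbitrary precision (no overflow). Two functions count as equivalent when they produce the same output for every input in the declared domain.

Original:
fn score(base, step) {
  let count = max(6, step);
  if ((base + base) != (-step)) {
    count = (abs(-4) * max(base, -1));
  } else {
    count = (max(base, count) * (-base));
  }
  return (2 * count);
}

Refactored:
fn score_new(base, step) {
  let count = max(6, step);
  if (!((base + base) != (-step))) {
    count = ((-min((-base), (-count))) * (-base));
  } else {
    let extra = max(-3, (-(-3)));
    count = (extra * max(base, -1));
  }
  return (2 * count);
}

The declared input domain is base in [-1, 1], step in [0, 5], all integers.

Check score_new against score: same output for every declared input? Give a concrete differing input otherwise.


Input base=-1, step=0: -8 from score versus -6 from score_new.
verdict: not equivalent; witness: base=-1, step=0


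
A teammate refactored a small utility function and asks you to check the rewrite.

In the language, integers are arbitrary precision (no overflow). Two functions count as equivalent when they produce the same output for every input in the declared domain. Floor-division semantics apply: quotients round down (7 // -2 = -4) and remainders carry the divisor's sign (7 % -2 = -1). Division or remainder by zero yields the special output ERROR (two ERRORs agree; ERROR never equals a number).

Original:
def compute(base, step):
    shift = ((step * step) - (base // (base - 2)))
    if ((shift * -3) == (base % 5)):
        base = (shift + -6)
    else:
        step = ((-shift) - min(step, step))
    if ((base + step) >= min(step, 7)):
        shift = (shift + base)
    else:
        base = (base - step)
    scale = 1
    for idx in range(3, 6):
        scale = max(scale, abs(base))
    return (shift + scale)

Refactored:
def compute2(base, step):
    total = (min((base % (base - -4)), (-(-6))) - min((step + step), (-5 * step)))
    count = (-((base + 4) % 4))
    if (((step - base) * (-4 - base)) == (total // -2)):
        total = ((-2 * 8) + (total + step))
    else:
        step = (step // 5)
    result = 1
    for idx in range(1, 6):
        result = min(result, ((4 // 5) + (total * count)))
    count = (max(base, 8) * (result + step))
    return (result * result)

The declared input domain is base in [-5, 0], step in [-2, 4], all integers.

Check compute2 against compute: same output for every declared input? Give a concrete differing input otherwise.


Run the pair on base=-5, step=-2.
compute: shift := 4 | ((shift * -3) == (base % 5)): false | step := -2 | ((base + step) >= min(step, 7)): false | base := -3 | scale := 1 | iter idx=3: | scale := 3 | iter idx=4: | scale := 3 | iter idx=5: | scale := 3 | result 7
compute2: total := 4 | count := -3 | (((step - base) * (-4 - base)) == (total // -2)): false | step := -1 | result := 1 | iter idx=1: | result := -12 | iter idx=2: | result := -12 | iter idx=3: | result := -12 | iter idx=4: | result := -12 | iter idx=5: | result := -12 | count := -104 | result 144
7 and 144 differ, so these are not the same function on this domain.
verdict: not equivalent; witness: base=-5, step=-2


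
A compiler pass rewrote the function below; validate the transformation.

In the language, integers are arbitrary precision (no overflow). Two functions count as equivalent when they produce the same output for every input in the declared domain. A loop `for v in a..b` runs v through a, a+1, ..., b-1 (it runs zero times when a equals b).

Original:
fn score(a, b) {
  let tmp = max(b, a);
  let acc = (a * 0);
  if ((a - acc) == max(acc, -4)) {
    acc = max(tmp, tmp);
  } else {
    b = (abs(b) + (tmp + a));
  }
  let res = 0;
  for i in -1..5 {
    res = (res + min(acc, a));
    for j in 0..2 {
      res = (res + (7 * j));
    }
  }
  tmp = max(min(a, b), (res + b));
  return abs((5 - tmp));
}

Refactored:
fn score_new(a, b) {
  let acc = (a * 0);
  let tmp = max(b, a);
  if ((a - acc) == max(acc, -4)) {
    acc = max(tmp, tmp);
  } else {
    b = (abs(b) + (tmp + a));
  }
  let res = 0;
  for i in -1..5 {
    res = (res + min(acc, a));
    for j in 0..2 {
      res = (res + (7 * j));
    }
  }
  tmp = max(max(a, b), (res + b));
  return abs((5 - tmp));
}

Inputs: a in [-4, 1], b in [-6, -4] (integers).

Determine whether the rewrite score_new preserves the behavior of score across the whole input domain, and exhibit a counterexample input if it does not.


The edit looks behavioral (`min(a, b)` became `max(a, b)`), but over these ranges it never changes the outcome.
As a probe, take a=-3, b=-5: score runs tmp = -3; acc = 0; ((a - acc) == max(acc, -4)) -> false; b = -1; res = 0; [i=-1]; res = -3; [j=0]; res = -3; [j=1]; res = 4; [i=0]; res = 1; [j=0]; res = 1; [j=1]; res = 8; [i=1]; res = 5; [j=0]; res = 5; [j=1]; res = 12; [i=2]; res = 9; [j=0]; res = 9; [j=1]; res = 16; [i=3]; res = 13; [j=0]; res = 13; [j=1]; res = 20; [i=4]; res = 17; [j=0]; res = 17; [j=1]; res = 24; tmp = 23; return 18; score_new runs acc = 0; tmp = -3; ((a - acc) == max(acc, -4)) -> false; b = -1; res = 0; [i=-1]; res = -3; [j=0]; res = -3; [j=1]; res = 4; [i=0]; res = 1; [j=0]; res = 1; [j=1]; res = 8; [i=1]; res = 5; [j=0]; res = 5; [j=1]; res = 12; [i=2]; res = 9; [j=0]; res = 9; [j=1]; res = 16; [i=3]; res = 13; [j=0]; res = 13; [j=1]; res = 20; [i=4]; res = 17; [j=0]; res = 17; [j=1]; res = 24; tmp = 23; return 18; both end at 18.
Every one of the 18 inputs gives matching results.
verdict: equivalent


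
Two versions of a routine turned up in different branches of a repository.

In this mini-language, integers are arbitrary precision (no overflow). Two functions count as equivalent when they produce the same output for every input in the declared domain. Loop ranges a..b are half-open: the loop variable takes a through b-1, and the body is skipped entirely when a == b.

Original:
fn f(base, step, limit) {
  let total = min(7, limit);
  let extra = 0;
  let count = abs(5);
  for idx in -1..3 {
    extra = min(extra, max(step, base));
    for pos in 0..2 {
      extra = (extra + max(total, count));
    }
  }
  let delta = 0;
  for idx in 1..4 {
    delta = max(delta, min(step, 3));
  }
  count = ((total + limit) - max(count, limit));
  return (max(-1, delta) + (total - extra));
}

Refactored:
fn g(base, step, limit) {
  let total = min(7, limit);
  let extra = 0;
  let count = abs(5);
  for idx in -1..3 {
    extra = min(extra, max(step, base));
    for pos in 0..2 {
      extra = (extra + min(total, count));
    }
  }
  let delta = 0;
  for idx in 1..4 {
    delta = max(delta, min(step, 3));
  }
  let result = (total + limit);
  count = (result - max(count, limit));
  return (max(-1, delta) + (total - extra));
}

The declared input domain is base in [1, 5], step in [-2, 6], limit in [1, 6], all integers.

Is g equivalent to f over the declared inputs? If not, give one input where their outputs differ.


These are not equivalent — on base=1, step=-2, limit=1 the outputs split (-10 vs -2).
f: total = 1; extra = 0; count = 5; [idx=-1]; extra = 0; [pos=0]; extra = 5; [pos=1]; extra = 10; [idx=0]; extra = 1; [pos=0]; extra = 6; [pos=1]; extra = 11; [idx=1]; extra = 1; [pos=0]; extra = 6; [pos=1]; extra = 11; [idx=2]; extra = 1; [pos=0]; extra = 6; [pos=1]; extra = 11; delta = 0; [idx=1]; delta = 0; [idx=2]; delta = 0; [idx=3]; delta = 0; count = -3; return -10
g: total = 1; extra = 0; count = 5; [idx=-1]; extra = 0; [pos=0]; extra = 1; [pos=1]; extra = 2; [idx=0]; extra = 1; [pos=0]; extra = 2; [pos=1]; extra = 3; [idx=1]; extra = 1; [pos=0]; extra = 2; [pos=1]; extra = 3; [idx=2]; extra = 1; [pos=0]; extra = 2; [pos=1]; extra = 3; delta = 0; [idx=1]; delta = 0; [idx=2]; delta = 0; [idx=3]; delta = 0; result = 2; count = -3; return -2
verdict: not equivalent; witness: base=1, step=-2, limit=1


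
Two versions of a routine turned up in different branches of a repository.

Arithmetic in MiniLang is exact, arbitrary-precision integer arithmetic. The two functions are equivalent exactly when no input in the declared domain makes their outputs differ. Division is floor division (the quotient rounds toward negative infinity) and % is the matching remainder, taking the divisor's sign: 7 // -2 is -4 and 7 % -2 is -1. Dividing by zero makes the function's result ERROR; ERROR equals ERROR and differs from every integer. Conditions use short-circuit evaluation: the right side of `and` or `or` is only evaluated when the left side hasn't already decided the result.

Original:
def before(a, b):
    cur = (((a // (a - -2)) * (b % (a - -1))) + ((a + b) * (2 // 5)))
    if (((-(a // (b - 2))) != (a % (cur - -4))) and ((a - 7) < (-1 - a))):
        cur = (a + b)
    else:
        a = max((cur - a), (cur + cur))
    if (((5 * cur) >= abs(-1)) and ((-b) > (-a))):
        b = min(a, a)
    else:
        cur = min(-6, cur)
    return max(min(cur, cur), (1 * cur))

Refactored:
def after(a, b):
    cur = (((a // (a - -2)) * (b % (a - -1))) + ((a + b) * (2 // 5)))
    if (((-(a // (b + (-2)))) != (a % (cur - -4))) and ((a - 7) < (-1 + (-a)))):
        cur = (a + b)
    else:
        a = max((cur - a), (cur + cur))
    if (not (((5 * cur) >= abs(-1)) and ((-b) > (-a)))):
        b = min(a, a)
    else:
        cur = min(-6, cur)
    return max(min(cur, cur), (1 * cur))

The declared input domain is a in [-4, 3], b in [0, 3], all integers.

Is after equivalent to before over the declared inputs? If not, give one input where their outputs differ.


At a=-4, b=0: before gives -6, after gives -4.
verdict: not equivalent; witness: a=-4, b=0


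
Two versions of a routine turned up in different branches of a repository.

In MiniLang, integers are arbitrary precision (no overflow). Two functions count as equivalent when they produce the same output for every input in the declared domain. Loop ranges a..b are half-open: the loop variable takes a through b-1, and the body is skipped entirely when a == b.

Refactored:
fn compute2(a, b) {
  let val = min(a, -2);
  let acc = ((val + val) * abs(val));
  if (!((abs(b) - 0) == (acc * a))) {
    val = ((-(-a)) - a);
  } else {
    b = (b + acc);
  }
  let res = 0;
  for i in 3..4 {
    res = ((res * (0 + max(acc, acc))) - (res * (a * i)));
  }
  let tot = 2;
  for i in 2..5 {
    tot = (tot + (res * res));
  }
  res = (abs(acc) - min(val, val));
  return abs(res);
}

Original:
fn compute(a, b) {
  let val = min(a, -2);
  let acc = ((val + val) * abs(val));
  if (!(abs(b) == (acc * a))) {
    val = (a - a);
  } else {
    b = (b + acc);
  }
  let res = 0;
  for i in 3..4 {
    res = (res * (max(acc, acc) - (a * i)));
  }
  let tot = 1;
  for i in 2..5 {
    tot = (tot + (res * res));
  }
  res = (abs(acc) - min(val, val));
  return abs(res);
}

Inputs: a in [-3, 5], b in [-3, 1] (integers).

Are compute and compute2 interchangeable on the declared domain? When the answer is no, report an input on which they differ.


Equivalent. The one real change (`1` became `2`) has no effect anywhere in the declared ranges.
Sweeping the whole domain (45 inputs) finds no disagreement.
Tracing a=1, b=-1: compute: val becomes -2; next acc becomes -8; next (!(abs(b) == (acc * a))) evaluates to true; next val becomes 0; next res becomes 0; next at i=3:; next res becomes 0; next tot becomes 1; next at i=2:; next tot becomes 1; next at i=3:; next tot becomes 1; next at i=4:; next tot becomes 1; next res becomes 8; next final value 8 | compute2: val becomes -2; next acc becomes -8; next (!((abs(b) - 0) == (acc * a))) evaluates to true; next val becomes 0; next res becomes 0; next at i=3:; next res becomes 0; next tot becomes 2; next at i=2:; next tot becomes 2; next at i=3:; next tot becomes 2; next at i=4:; next tot becomes 2; next res becomes 8; next final value 8 — matching result 8.
verdict: equivalent


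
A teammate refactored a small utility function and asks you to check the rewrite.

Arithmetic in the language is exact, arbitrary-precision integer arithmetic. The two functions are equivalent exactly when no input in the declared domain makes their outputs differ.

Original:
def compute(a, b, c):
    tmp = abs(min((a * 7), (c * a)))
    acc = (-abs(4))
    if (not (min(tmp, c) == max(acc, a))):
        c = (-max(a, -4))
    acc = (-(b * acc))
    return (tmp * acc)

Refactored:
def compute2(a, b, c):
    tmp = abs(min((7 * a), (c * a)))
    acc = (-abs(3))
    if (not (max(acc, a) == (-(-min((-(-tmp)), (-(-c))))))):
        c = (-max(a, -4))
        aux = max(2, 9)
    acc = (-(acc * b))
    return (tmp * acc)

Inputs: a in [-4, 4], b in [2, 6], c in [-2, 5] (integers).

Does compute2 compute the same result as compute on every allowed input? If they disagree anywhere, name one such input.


At a=-4, b=2, c=-2: compute gives 224, compute2 gives 168.
verdict: not equivalent; witness: a=-4, b=2, c=-2


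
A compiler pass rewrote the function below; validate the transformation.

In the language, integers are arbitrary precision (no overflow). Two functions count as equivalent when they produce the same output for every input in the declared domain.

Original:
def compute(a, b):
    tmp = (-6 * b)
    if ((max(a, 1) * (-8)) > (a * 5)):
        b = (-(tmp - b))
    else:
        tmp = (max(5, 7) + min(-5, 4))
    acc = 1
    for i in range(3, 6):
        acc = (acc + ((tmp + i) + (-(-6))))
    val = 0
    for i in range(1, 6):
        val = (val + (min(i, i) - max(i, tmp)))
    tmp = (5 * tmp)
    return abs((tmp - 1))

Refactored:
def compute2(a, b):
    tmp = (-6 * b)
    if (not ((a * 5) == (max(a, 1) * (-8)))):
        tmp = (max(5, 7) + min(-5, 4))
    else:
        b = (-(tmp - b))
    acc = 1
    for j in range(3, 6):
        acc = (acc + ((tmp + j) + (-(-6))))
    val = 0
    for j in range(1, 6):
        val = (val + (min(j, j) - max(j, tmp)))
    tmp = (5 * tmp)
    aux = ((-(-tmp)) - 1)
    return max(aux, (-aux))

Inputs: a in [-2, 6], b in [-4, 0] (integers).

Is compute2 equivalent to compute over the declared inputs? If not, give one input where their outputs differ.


These are not equivalent — on a=-2, b=-4 the outputs split (119 vs 9).
compute: tmp := 24 | ((max(a, 1) * (-8)) > (a * 5)): true | b := -28 | acc := 1 | iter i=3: | acc := 34 | iter i=4: | acc := 68 | iter i=5: | acc := 103 | val := 0 | iter i=1: | val := -23 | iter i=2: | val := -45 | iter i=3: | val := -66 | iter i=4: | val := -86 | iter i=5: | val := -105 | tmp := 120 | result 119
compute2: tmp := 24 | (not ((a * 5) == (max(a, 1) * (-8)))): true | tmp := 2 | acc := 1 | iter j=3: | acc := 12 | iter j=4: | acc := 24 | iter j=5: | acc := 37 | val := 0 | iter j=1: | val := -1 | iter j=2: | val := -1 | iter j=3: | val := -1 | iter j=4: | val := -1 | iter j=5: | val := -1 | tmp := 10 | aux := 9 | result 9
verdict: not equivalent; witness: a=-2, b=-4


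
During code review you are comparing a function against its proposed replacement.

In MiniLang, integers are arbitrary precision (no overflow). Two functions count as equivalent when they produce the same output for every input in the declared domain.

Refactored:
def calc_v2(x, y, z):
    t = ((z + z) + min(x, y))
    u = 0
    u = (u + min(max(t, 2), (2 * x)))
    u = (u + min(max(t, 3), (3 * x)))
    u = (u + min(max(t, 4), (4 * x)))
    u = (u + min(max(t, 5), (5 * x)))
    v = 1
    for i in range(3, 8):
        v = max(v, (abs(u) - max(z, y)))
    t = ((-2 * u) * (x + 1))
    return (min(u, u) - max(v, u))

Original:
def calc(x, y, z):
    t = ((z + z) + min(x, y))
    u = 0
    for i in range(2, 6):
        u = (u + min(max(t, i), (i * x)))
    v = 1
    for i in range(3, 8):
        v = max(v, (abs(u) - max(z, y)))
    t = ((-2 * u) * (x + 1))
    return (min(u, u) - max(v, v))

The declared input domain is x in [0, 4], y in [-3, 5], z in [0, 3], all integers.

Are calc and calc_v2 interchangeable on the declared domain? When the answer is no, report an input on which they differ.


Evaluate both at x=1, y=-3, z=1.
calc: t := -1 | u := 0 | iter i=2: | u := 2 | iter i=3: | u := 5 | iter i=4: | u := 9 | iter i=5: | u := 14 | v := 1 | iter i=3: | v := 13 | iter i=4: | v := 13 | iter i=5: | v := 13 | iter i=6: | v := 13 | iter i=7: | v := 13 | t := -56 | result 1
calc_v2: t := -1 | u := 0 | u := 2 | u := 5 | u := 9 | u := 14 | v := 1 | iter i=3: | v := 13 | iter i=4: | v := 13 | iter i=5: | v := 13 | iter i=6: | v := 13 | iter i=7: | v := 13 | t := -56 | result 0
1 vs 0 — the two versions disagree here.
verdict: not equivalent; witness: x=1, y=-3, z=1


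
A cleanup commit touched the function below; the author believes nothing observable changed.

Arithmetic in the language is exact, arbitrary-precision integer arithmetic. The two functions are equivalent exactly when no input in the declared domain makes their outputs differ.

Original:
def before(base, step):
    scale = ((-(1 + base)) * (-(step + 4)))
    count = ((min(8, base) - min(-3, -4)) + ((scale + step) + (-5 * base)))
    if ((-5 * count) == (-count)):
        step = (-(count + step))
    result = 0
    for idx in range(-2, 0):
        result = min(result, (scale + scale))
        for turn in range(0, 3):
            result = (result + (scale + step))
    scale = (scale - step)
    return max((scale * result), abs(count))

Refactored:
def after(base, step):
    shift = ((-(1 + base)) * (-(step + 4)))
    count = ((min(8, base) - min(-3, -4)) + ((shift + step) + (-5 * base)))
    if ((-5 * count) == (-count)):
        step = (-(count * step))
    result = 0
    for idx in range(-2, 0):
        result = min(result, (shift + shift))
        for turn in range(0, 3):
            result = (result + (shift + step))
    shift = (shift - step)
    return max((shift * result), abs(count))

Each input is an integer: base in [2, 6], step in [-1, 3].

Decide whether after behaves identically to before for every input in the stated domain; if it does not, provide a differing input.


There is a counterexample at base=6, step=-1: 2160 on one side, 2205 on the other.
before: scale := 21 | count := 0 | ((-5 * count) == (-count)): true | step := 1 | result := 0 | iter idx=-2: | result := 0 | iter turn=0: | result := 22 | iter turn=1: | result := 44 | iter turn=2: | result := 66 | iter idx=-1: | result := 42 | iter turn=0: | result := 64 | iter turn=1: | result := 86 | iter turn=2: | result := 108 | scale := 20 | result 2160
after: shift := 21 | count := 0 | ((-5 * count) == (-count)): true | step := 0 | result := 0 | iter idx=-2: | result := 0 | iter turn=0: | result := 21 | iter turn=1: | result := 42 | iter turn=2: | result := 63 | iter idx=-1: | result := 42 | iter turn=0: | result := 63 | iter turn=1: | result := 84 | iter turn=2: | result := 105 | shift := 21 | result 2205
verdict: not equivalent; witness: base=6, step=-1


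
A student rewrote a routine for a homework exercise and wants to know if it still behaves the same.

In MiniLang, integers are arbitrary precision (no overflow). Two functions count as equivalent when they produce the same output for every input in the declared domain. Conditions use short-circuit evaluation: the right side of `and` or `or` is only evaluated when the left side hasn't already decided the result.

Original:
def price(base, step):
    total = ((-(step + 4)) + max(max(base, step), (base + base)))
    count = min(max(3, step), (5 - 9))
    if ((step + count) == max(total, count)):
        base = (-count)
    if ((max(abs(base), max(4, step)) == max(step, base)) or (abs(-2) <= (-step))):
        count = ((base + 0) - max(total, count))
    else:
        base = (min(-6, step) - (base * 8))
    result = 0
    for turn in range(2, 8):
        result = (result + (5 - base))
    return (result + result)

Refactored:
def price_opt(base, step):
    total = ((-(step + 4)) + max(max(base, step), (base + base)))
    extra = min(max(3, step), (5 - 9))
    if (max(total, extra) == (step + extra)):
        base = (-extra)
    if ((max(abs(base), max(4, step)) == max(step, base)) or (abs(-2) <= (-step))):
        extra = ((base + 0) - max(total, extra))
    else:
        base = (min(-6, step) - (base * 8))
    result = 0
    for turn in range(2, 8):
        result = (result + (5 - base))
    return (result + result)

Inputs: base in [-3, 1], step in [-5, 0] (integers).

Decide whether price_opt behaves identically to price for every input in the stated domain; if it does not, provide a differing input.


The two versions differ — the changes include local variable names differ.
As a probe, take base=1, step=-1: price runs total := -1 | count := -4 | ((step + count) == max(total, count)): false | ((max(abs(base), max(4, step)) == max(step, base)) or (abs(-2) <= (-step))): false | base := -14 | result := 0 | iter turn=2: | result := 19 | iter turn=3: | result := 38 | iter turn=4: | result := 57 | iter turn=5: | result := 76 | iter turn=6: | result := 95 | iter turn=7: | result := 114 | result 228; price_opt runs total := -1 | extra := -4 | (max(total, extra) == (step + extra)): false | ((max(abs(base), max(4, step)) == max(step, base)) or (abs(-2) <= (-step))): false | base := -14 | result := 0 | iter turn=2: | result := 19 | iter turn=3: | result := 38 | iter turn=4: | result := 57 | iter turn=5: | result := 76 | iter turn=6: | result := 95 | iter turn=7: | result := 114 | result 228; both end at 228.
An exhaustive pass over the 30 declared inputs shows identical outputs.
verdict: equivalent


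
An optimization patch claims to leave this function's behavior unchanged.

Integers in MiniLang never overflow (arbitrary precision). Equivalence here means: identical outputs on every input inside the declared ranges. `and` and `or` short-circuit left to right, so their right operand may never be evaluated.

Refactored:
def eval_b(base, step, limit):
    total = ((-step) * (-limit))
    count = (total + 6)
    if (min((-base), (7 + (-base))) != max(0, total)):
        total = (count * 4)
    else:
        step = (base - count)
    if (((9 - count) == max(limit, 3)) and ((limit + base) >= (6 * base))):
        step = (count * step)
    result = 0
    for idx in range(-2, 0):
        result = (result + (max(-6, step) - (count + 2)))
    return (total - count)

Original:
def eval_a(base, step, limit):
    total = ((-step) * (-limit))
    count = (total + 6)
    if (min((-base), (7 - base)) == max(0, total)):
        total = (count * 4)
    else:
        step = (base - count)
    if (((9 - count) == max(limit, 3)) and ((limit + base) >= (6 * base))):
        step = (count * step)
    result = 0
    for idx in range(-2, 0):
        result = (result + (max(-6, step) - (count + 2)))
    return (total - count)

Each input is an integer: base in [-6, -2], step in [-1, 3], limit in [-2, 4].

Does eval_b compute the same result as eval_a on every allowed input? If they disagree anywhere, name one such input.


These are not equivalent — on base=-6, step=-1, limit=-2 the outputs split (-6 vs 24).
eval_a: total=2, then count=8, then (min((-base), (7 - base)) == max(0, total)) is false, then step=-14, then (((9 - count) == max(limit, 3)) and ((limit + base) >= (6 * base))) is false, then result=0, then (idx=-2), then result=-16, then (idx=-1), then result=-32, then returns -6
eval_b: total=2, then count=8, then (min((-base), (7 + (-base))) != max(0, total)) is true, then total=32, then (((9 - count) == max(limit, 3)) and ((limit + base) >= (6 * base))) is false, then result=0, then (idx=-2), then result=-11, then (idx=-1), then result=-22, then returns 24
verdict: not equivalent; witness: base=-6, step=-1, limit=-2


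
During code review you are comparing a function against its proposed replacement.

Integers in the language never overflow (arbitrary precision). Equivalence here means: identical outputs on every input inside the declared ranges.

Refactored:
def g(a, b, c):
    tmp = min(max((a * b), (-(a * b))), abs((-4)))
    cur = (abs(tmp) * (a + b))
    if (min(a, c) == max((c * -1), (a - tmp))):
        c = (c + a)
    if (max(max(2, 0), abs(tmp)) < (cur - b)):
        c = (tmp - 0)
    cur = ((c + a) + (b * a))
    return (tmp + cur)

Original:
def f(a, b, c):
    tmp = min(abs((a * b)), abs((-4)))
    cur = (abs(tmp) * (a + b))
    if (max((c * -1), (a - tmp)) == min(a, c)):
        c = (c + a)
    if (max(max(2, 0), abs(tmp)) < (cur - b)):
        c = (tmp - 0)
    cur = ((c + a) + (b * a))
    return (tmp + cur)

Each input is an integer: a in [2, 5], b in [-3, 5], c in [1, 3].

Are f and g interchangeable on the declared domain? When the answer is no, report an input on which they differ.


This is a faithful refactor — arithmetic usage differs, and min/max/abs usage differs, but the computed results match everywhere.
As a probe, take a=3, b=2, c=3: f runs tmp becomes 4; next cur becomes 20; next (max((c * -1), (a - tmp)) == min(a, c)) evaluates to false; next (max(max(2, 0), abs(tmp)) < (cur - b)) evaluates to true; next c becomes 4; next cur becomes 13; next final value 17; g runs tmp becomes 4; next cur becomes 20; next (min(a, c) == max((c * -1), (a - tmp))) evaluates to false; next (max(max(2, 0), abs(tmp)) < (cur - b)) evaluates to true; next c becomes 4; next cur becomes 13; next final value 17; both end at 17.
Checked all 108 inputs in the declared domain: the outputs agree on every one.
verdict: equivalent


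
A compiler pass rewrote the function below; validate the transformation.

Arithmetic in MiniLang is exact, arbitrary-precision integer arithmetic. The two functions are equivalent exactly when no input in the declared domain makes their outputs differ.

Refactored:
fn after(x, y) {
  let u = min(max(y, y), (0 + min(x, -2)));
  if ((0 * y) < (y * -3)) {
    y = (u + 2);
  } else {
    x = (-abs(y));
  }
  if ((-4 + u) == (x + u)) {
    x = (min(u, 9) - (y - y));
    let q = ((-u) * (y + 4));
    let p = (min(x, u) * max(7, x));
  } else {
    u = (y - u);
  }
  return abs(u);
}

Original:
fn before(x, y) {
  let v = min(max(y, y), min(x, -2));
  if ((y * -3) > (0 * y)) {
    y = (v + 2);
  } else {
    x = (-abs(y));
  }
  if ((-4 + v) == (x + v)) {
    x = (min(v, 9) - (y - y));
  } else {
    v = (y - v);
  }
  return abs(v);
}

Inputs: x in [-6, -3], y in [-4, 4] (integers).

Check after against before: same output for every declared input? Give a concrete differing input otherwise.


Equivalent — the differences include constant usage differs; and arithmetic usage differs; and statement counts differ; and min/max/abs usage differs; and local variable names differ; and comparison usage differs, yet no declared input distinguishes the two.
Spot check at x=-6, y=-1 — before: v=-6, then ((y * -3) > (0 * y)) is true, then y=-4, then ((-4 + v) == (x + v)) is false, then v=2, then returns 2. after: u=-6, then ((0 * y) < (y * -3)) is true, then y=-4, then ((-4 + u) == (x + u)) is false, then u=2, then returns 2. Both give 2.
An exhaustive pass over the 36 declared inputs shows identical outputs.
verdict: equivalent


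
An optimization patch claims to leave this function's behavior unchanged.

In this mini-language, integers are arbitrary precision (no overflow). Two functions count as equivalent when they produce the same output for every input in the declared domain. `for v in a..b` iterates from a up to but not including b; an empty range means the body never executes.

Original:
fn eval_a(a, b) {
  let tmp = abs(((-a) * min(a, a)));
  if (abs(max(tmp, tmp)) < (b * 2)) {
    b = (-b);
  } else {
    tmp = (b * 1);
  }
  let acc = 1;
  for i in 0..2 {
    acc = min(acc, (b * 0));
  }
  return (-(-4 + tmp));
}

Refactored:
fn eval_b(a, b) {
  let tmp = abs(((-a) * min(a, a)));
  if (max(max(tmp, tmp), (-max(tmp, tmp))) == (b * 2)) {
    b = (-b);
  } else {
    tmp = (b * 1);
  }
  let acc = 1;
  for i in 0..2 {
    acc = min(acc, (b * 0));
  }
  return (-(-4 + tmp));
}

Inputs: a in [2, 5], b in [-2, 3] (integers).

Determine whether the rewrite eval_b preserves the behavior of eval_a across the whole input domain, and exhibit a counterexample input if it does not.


Consider the input a=2, b=2.
eval_a: tmp becomes 4; next (abs(max(tmp, tmp)) < (b * 2)) evaluates to false; next tmp becomes 2; next acc becomes 1; next at i=0:; next acc becomes 0; next at i=1:; next acc becomes 0; next final value 2
eval_b: tmp becomes 4; next (max(max(tmp, tmp), (-max(tmp, tmp))) == (b * 2)) evaluates to true; next b becomes -2; next acc becomes 1; next at i=0:; next acc becomes 0; next at i=1:; next acc becomes 0; next final value 0
2 and 0 differ, so these are not the same function on this domain.
verdict: not equivalent; witness: a=2, b=2


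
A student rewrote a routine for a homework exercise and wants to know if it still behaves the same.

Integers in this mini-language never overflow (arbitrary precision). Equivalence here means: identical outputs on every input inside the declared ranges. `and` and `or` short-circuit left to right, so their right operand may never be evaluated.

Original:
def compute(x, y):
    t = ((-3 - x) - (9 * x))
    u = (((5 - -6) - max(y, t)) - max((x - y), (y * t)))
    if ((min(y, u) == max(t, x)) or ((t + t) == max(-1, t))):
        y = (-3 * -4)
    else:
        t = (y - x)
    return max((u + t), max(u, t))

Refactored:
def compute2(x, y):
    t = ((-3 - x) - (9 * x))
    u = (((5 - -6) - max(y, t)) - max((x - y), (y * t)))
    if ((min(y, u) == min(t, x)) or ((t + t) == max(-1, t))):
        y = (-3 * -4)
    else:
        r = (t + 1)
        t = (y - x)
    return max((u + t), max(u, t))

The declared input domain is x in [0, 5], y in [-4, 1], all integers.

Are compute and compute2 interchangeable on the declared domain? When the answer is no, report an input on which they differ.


Evaluate both at x=1, y=-2.
compute: t becomes -13; next u becomes -13; next ((min(y, u) == max(t, x)) or ((t + t) == max(-1, t))) evaluates to false; next t becomes -3; next final value -3
compute2: t becomes -13; next u becomes -13; next ((min(y, u) == min(t, x)) or ((t + t) == max(-1, t))) evaluates to true; next y becomes 12; next final value -13
-3 and -13 differ, so these are not the same function on this domain.
verdict: not equivalent; witness: x=1, y=-2


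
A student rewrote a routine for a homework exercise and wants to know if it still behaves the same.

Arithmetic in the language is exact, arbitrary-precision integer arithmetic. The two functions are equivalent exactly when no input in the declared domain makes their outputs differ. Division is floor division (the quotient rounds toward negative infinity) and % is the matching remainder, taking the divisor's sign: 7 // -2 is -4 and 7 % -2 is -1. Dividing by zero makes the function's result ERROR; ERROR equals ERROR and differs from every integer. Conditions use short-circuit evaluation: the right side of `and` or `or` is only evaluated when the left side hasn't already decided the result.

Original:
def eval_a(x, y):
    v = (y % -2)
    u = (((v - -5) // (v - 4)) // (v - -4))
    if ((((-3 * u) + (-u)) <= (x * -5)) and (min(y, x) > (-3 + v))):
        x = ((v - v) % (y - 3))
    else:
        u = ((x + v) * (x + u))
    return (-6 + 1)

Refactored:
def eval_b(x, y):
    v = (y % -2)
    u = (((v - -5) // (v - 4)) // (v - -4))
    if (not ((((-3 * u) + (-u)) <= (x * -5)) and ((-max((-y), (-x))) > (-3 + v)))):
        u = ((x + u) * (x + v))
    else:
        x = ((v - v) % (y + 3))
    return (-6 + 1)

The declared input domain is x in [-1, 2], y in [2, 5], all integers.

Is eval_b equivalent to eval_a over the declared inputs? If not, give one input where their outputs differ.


x=-1, y=3 yields ERROR from eval_a but -5 from eval_b.
verdict: not equivalent; witness: x=-1, y=3


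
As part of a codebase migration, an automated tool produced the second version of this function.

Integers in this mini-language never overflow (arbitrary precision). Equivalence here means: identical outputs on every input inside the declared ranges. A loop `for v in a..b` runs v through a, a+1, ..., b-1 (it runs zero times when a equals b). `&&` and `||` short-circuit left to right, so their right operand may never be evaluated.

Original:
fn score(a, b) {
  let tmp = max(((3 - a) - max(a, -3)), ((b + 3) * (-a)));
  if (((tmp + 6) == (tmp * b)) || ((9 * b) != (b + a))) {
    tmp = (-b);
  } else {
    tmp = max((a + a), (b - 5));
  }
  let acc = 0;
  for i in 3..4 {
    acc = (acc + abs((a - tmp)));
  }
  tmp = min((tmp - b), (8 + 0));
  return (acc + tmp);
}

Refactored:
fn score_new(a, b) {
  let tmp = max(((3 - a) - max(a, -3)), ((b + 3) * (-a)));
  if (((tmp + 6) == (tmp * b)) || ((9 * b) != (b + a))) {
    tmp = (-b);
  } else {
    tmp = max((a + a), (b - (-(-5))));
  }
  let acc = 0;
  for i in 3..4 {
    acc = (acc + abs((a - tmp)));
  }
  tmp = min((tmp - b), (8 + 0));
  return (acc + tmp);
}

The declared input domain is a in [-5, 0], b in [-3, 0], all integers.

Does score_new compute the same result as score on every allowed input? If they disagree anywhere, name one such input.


Comparing the listings, the differences include: same computation, different form.
As a probe, take a=0, b=-1: score runs tmp := 3 | (((tmp + 6) == (tmp * b)) || ((9 * b) != (b + a))): true | tmp := 1 | acc := 0 | iter i=3: | acc := 1 | tmp := 2 | result 3; score_new runs tmp := 3 | (((tmp + 6) == (tmp * b)) || ((9 * b) != (b + a))): true | tmp := 1 | acc := 0 | iter i=3: | acc := 1 | tmp := 2 | result 3; both end at 3.
Across all 24 domain points the two functions coincide.
verdict: equivalent


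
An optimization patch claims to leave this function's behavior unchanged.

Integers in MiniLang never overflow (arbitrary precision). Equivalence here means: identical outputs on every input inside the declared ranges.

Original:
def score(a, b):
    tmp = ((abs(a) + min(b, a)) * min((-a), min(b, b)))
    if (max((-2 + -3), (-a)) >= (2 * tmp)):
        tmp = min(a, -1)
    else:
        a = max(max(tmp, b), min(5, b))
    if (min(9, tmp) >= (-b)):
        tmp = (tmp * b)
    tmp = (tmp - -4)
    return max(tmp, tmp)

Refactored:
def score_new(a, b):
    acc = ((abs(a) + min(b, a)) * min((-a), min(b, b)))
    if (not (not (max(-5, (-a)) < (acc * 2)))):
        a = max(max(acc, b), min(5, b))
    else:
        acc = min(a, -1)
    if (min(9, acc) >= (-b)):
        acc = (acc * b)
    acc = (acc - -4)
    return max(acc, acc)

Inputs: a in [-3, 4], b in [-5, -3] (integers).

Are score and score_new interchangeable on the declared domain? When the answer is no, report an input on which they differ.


This is a faithful refactor — comparison usage differs; also constant usage differs; also arithmetic usage differs; also boolean connective usage differs; also local variable names differ, but the computed results match everywhere.
As a probe, take a=-1, b=-5: score runs tmp becomes 20; next (max((-2 + -3), (-a)) >= (2 * tmp)) evaluates to false; next a becomes 20; next (min(9, tmp) >= (-b)) evaluates to true; next tmp becomes -100; next tmp becomes -96; next final value -96; score_new runs acc becomes 20; next (not (not (max(-5, (-a)) < (acc * 2)))) evaluates to true; next a becomes 20; next (min(9, acc) >= (-b)) evaluates to true; next acc becomes -100; next acc becomes -96; next final value -96; both end at -96.
Every one of the 24 inputs gives matching results.
verdict: equivalent


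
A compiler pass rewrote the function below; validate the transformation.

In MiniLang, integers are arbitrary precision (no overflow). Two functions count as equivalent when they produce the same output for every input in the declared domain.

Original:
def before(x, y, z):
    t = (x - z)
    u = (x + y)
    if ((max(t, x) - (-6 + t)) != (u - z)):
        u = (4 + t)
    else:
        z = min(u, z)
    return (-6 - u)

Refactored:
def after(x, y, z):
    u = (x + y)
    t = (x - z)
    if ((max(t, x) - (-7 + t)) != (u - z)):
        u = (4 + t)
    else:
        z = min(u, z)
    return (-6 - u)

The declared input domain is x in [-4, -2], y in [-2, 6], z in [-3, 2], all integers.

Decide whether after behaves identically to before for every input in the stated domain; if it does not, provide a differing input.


The rewrite breaks on x=-3, y=6, z=-3, where the results are -9 and -10.
before: t := 0 | u := 3 | ((max(t, x) - (-6 + t)) != (u - z)): false | z := -3 | result -9
after: u := 3 | t := 0 | ((max(t, x) - (-7 + t)) != (u - z)): true | u := 4 | result -10
verdict: not equivalent; witness: x=-3, y=6, z=-3


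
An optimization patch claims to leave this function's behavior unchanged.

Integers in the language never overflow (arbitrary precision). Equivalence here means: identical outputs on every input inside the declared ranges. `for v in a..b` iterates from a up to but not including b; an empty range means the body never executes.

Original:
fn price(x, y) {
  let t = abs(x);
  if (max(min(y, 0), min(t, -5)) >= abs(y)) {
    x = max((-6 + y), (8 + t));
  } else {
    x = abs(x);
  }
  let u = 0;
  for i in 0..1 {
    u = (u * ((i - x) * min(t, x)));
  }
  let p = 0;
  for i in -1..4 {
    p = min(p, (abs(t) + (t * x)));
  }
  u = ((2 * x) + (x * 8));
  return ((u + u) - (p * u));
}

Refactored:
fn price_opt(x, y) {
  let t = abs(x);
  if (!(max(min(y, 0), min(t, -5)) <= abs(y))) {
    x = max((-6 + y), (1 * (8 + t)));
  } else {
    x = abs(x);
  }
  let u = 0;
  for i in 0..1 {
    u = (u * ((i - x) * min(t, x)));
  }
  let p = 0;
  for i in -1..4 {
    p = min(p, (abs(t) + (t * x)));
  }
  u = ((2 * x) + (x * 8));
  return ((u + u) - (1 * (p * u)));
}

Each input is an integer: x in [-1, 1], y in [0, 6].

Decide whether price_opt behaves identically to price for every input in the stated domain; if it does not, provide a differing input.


Input x=-1, y=0: 180 from price versus 20 from price_opt.
verdict: not equivalent; witness: x=-1, y=0


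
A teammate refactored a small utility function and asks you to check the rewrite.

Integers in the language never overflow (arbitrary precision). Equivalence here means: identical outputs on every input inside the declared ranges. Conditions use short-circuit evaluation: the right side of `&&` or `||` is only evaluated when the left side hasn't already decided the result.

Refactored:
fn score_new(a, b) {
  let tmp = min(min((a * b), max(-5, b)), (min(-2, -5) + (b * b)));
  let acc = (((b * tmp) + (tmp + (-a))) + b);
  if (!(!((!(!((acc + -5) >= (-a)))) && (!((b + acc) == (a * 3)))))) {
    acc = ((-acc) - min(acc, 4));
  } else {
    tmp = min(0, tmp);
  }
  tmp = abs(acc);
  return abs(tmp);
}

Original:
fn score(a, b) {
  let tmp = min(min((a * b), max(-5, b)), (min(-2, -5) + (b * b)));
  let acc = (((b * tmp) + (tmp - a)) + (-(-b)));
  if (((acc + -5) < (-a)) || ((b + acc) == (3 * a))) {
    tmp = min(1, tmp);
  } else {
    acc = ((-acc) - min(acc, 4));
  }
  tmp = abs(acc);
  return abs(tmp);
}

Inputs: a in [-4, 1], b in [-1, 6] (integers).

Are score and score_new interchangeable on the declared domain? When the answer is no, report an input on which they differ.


Equivalent. The suspicious edit (`1` became `0`) never changes the result for any input inside the declared domain.
Sweeping the whole domain (48 inputs) finds no disagreement.
One worked example (a=1, b=2) — score: tmp = -1; acc = -2; (((acc + -5) < (-a)) || ((b + acc) == (3 * a))) -> true; tmp = -1; tmp = 2; return 2; score_new: tmp = -1; acc = -2; (!(!((!(!((acc + -5) >= (-a)))) && (!((b + acc) == (a * 3)))))) -> false; tmp = -1; tmp = 2; return 2; agreement on 2.
verdict: equivalent


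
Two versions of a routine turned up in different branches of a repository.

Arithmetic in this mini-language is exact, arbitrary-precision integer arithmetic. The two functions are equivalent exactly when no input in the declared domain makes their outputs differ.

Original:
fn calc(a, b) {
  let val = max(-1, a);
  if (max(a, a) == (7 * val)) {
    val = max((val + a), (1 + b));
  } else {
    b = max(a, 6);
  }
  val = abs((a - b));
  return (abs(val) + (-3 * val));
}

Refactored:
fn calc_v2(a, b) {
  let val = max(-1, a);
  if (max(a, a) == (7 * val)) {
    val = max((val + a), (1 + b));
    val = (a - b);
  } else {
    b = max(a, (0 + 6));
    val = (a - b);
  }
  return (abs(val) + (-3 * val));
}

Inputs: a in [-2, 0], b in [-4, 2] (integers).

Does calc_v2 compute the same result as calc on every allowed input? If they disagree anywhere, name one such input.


Run the pair on a=-2, b=-4.
calc: val = -1; (max(a, a) == (7 * val)) -> false; b = 6; val = 8; return -16
calc_v2: val = -1; (max(a, a) == (7 * val)) -> false; b = 6; val = -8; return 32
-16 and 32 differ, so these are not the same function on this domain.
verdict: not equivalent; witness: a=-2, b=-4
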